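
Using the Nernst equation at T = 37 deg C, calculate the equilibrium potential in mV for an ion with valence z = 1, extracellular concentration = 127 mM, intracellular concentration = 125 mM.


E = (RT/(zF)) * ln(C_out/C_in)
T = 37 + 273.15 = 310.15 K
E = (8.314 * 310.15 / (1 * 96485)) * ln(127/125)
E = 0.4242 mV


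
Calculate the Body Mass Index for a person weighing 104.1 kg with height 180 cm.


BMI = weight / height^2
height = 180 cm = 1.8 m
BMI = 104.1 / 1.8^2
BMI = 32.13 kg/m^2


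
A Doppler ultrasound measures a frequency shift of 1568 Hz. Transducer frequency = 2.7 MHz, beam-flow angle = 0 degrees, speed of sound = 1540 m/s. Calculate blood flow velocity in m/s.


v = fd * c / (2 * f0 * cos(theta))
v = 1568 * 1540 / (2 * 2.7000e+06 * cos(0))
v = 0.4472 m/s


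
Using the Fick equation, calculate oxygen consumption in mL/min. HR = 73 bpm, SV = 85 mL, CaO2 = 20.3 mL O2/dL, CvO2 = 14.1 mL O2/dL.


CO = HR*SV = 73*85/1000 = 6.205 L/min
a-v O2 diff = 20.3 - 14.1 = 6.2 mL/dL
VO2 = CO * (CaO2-CvO2) * 10 dL/L
VO2 = 6.205 * 6.2 * 10
VO2 = 384.7 mL/min


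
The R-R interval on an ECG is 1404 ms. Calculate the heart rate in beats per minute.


HR = 60 / RR_interval(s)
RR = 1404 ms = 1.404 s
HR = 60 / 1.404 = 42.74 bpm


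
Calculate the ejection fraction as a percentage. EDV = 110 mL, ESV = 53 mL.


SV = EDV - ESV = 110 - 53 = 57 mL
EF = SV/EDV * 100 = 57/110 * 100
EF = 51.82%


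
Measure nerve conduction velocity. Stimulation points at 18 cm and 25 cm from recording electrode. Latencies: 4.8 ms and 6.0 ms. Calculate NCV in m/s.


Distance = (25 - 18) / 100 = 0.07 m
dt = (6.0 - 4.8) / 1000 = 0.0012 s
NCV = dist / dt = 58.33 m/s


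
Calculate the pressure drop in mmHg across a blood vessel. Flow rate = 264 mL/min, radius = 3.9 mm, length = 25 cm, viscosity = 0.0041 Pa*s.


dP = 8*mu*L*Q / (pi*r^4)
Q = 264 mL/min = 4.4e-06 m^3/s
dP = 49.643 Pa = 49.643 / 133.322 mmHg = 0.3724 mmHg


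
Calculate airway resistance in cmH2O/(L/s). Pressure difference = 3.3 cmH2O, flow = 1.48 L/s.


R = dP / flow
R = 3.3 / 1.48
R = 2.23 cmH2O/(L/s)


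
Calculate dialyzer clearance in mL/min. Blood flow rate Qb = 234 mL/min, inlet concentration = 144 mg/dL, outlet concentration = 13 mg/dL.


K = Qb * (Cb_in - Cb_out) / Cb_in
K = 234 * (144 - 13) / 144
K = 212.9 mL/min


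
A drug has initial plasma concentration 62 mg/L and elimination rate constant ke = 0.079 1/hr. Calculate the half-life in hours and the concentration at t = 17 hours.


t_half = ln(2) / ke = 0.693147 / 0.079 = 8.774 hr
C(t) = C0 * exp(-ke*t) = 62 * exp(-0.079*17)
C(17) = 16.19 mg/L


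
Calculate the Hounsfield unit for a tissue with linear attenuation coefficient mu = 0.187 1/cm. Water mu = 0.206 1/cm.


HU = ((mu_tissue - mu_water) / mu_water) * 1000
HU = ((0.187 - 0.206) / 0.206) * 1000
HU = -92.23


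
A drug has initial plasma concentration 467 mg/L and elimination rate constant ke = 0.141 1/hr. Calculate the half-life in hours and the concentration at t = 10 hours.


t_half = ln(2) / ke = 0.693147 / 0.141 = 4.916 hr
C(t) = C0 * exp(-ke*t) = 467 * exp(-0.141*10)
C(10) = 114 mg/L


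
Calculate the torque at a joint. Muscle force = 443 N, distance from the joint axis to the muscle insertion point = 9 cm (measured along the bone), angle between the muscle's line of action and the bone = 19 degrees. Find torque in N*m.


Torque = F * d * sin(theta)   (moment arm = d*sin(theta))
d = 9 cm = 0.09 m
Torque = 443 * 0.09 * sin(19)
Torque = 12.98 N*m


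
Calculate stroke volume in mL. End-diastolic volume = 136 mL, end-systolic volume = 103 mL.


SV = EDV - ESV
SV = 136 - 103
SV = 33 mL


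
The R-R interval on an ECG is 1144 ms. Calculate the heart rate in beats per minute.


HR = 60 / RR_interval(s)
RR = 1144 ms = 1.144 s
HR = 60 / 1.144 = 52.45 bpm


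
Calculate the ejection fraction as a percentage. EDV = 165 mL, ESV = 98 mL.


SV = EDV - ESV = 165 - 98 = 67 mL
EF = SV/EDV * 100 = 67/165 * 100
EF = 40.61%


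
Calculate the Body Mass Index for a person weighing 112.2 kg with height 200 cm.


BMI = weight / height^2
height = 200 cm = 2 m
BMI = 112.2 / 2^2
BMI = 28.05 kg/m^2


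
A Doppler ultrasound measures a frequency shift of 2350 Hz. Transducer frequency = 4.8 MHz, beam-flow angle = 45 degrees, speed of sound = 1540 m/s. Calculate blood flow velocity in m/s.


v = fd * c / (2 * f0 * cos(theta))
v = 2350 * 1540 / (2 * 4.8000e+06 * cos(45))
v = 0.5331 m/s


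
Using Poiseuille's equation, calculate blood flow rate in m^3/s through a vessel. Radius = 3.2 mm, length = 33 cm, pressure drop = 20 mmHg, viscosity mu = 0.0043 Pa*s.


Q = pi*r^4*dP / (8*mu*L)
r = 0.0032 m, L = 0.33 m
dP = 20 mmHg = 2666.44 Pa
Q = 7.7377e-05 m^3/s


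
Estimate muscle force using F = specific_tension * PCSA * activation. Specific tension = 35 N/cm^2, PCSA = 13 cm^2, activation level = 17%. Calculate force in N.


F = sigma * PCSA * activation
F = 35 * 13 * 0.17
F = 77.35 N


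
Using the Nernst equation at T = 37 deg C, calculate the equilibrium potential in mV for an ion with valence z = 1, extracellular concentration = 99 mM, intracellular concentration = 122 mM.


E = (RT/(zF)) * ln(C_out/C_in)
T = 37 + 273.15 = 310.15 K
E = (8.314 * 310.15 / (1 * 96485)) * ln(99/122)
E = -5.583 mV


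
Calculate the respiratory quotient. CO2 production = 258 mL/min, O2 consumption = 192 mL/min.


RQ = VCO2 / VO2
RQ = 258 / 192
RQ = 1.344


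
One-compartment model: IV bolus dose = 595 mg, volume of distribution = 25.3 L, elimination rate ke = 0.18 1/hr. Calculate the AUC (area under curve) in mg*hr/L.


C0 = Dose/Vd = 595/25.3 = 23.5178 mg/L
AUC = C0/ke = 23.5178/0.18
AUC = 130.7 mg*hr/L


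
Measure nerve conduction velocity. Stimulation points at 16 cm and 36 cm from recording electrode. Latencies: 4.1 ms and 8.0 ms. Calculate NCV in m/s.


Distance = (36 - 16) / 100 = 0.2 m
dt = (8.0 - 4.1) / 1000 = 0.0039 s
NCV = dist / dt = 51.28 m/s


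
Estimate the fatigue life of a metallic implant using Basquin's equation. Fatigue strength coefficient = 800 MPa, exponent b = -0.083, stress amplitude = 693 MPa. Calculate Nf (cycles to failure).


sigma_a = sigma_f' * (2Nf)^b
2Nf = (sigma_a/sigma_f')^(1/b)
2Nf = (693/800)^(1/-0.083)
2Nf = 5.6400918
Nf = 2.82


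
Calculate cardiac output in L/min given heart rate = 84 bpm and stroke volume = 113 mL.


CO = HR * SV
CO = 84 * 113 / 1000
CO = 9.492 L/min


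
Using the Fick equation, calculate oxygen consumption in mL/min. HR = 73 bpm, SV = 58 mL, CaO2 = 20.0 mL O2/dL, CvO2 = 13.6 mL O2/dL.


CO = HR*SV = 73*58/1000 = 4.234 L/min
a-v O2 diff = 20.0 - 13.6 = 6.4 mL/dL
VO2 = CO * (CaO2-CvO2) * 10 dL/L
VO2 = 4.234 * 6.4 * 10
VO2 = 271 mL/min


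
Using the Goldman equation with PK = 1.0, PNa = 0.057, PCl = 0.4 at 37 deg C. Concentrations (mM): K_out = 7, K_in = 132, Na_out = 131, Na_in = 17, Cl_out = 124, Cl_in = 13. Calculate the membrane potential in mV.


Vm = (RT/F)*ln((PK*Ko + PNa*Nao + PCl*Cli)/(PK*Ki + PNa*Nai + PCl*Clo))
Numer = 19.667, Denom = 182.569
Vm = -59.55 mV


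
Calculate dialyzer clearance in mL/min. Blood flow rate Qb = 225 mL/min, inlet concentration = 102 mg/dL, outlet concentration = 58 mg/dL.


K = Qb * (Cb_in - Cb_out) / Cb_in
K = 225 * (102 - 58) / 102
K = 97.06 mL/min


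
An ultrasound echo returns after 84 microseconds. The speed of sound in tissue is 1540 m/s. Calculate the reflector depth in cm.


depth = c * t / 2
t = 84 us = 8.4000e-05 s
depth = 1540 * 8.4000e-05 / 2
depth = 0.06468 m = 6.468 cm


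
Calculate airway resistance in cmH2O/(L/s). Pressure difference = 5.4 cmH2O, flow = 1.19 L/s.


R = dP / flow
R = 5.4 / 1.19
R = 4.538 cmH2O/(L/s)


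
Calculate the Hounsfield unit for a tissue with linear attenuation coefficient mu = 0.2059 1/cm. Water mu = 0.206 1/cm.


HU = ((mu_tissue - mu_water) / mu_water) * 1000
HU = ((0.2059 - 0.206) / 0.206) * 1000
HU = -0.4854


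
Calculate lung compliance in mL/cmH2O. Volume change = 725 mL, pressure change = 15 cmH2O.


C = dV / dP
C = 725 / 15
C = 48.33 mL/cmH2O


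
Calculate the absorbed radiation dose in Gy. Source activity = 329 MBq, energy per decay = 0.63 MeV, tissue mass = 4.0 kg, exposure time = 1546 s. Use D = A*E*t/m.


A = 329 MBq = 3.2900e+08 Bq
E = 0.63 MeV = 1.00926e-13 J
D = A*E*t/m = 3.2900e+08*1.00926e-13*1546/4.0
D = 0.01283 Gy


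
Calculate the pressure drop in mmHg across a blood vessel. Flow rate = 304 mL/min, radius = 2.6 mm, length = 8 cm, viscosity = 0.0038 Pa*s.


dP = 8*mu*L*Q / (pi*r^4)
Q = 304 mL/min = 5.06667e-06 m^3/s
dP = 85.8308 Pa = 85.8308 / 133.322 mmHg = 0.6438 mmHg


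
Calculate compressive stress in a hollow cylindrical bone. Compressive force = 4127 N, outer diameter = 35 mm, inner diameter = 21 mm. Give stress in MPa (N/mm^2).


A = pi*(r_o^2 - r_i^2)
r_o = 17.5 mm, r_i = 10.5 mm
A = 615.752 mm^2
sigma = F/A = 4127 / 615.752
sigma = 6.702 MPa


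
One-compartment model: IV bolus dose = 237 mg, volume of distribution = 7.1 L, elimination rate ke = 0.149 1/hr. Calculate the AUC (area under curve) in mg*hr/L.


C0 = Dose/Vd = 237/7.1 = 33.3803 mg/L
AUC = C0/ke = 33.3803/0.149
AUC = 224 mg*hr/L


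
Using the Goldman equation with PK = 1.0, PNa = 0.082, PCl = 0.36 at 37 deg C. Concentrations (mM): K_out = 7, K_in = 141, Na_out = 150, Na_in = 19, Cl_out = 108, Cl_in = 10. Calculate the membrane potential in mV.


Vm = (RT/F)*ln((PK*Ko + PNa*Nao + PCl*Cli)/(PK*Ki + PNa*Nai + PCl*Clo))
Numer = 22.9, Denom = 181.438
Vm = -55.32 mV


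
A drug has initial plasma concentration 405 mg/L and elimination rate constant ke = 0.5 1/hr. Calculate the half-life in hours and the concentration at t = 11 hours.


t_half = ln(2) / ke = 0.693147 / 0.5 = 1.386 hr
C(t) = C0 * exp(-ke*t) = 405 * exp(-0.5*11)
C(11) = 1.655 mg/L


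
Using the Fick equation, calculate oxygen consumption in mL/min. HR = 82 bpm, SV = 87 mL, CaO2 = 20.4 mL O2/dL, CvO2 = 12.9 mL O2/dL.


CO = HR*SV = 82*87/1000 = 7.134 L/min
a-v O2 diff = 20.4 - 12.9 = 7.5 mL/dL
VO2 = CO * (CaO2-CvO2) * 10 dL/L
VO2 = 7.134 * 7.5 * 10
VO2 = 535 mL/min


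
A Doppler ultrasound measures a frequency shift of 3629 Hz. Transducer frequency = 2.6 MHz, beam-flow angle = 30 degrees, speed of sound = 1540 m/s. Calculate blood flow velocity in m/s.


v = fd * c / (2 * f0 * cos(theta))
v = 3629 * 1540 / (2 * 2.6000e+06 * cos(30))
v = 1.241 m/s


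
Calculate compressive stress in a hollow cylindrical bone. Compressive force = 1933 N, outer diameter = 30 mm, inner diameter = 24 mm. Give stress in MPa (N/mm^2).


A = pi*(r_o^2 - r_i^2)
r_o = 15 mm, r_i = 12 mm
A = 254.469 mm^2
sigma = F/A = 1933 / 254.469
sigma = 7.596 MPa


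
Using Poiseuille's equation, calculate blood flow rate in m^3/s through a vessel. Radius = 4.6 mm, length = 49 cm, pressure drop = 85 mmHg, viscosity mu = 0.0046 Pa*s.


Q = pi*r^4*dP / (8*mu*L)
r = 0.0046 m, L = 0.49 m
dP = 85 mmHg = 11332.37 Pa
Q = 8.8401e-04 m^3/s


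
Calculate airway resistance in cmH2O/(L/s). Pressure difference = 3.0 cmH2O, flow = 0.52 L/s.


R = dP / flow
R = 3.0 / 0.52
R = 5.769 cmH2O/(L/s)


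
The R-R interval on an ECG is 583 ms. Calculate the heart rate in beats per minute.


HR = 60 / RR_interval(s)
RR = 583 ms = 0.583 s
HR = 60 / 0.583 = 102.9 bpm


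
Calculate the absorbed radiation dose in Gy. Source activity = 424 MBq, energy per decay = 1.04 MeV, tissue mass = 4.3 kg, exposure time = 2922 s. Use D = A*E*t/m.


A = 424 MBq = 4.2400e+08 Bq
E = 1.04 MeV = 1.66608e-13 J
D = A*E*t/m = 4.2400e+08*1.66608e-13*2922/4.3
D = 0.048 Gy


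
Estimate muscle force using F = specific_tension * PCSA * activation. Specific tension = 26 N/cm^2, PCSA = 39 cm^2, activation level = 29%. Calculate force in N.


F = sigma * PCSA * activation
F = 26 * 39 * 0.29
F = 294.1 N


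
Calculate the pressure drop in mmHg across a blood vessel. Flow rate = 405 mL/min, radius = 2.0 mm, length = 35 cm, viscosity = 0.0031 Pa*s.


dP = 8*mu*L*Q / (pi*r^4)
Q = 405 mL/min = 6.75e-06 m^3/s
dP = 1165.61 Pa = 1165.61 / 133.322 mmHg = 8.743 mmHg


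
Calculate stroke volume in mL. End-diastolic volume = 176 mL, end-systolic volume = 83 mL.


SV = EDV - ESV
SV = 176 - 83
SV = 93 mL


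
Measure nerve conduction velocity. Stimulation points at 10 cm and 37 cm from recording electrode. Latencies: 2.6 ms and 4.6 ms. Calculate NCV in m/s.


Distance = (37 - 10) / 100 = 0.27 m
dt = (4.6 - 2.6) / 1000 = 0.002 s
NCV = dist / dt = 135 m/s


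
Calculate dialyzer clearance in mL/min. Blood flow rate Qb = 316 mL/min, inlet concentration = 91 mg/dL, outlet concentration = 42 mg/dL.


K = Qb * (Cb_in - Cb_out) / Cb_in
K = 316 * (91 - 42) / 91
K = 170.2 mL/min


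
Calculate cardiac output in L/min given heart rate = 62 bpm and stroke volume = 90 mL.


CO = HR * SV
CO = 62 * 90 / 1000
CO = 5.58 L/min


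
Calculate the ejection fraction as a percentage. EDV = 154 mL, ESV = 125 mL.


SV = EDV - ESV = 154 - 125 = 29 mL
EF = SV/EDV * 100 = 29/154 * 100
EF = 18.83%


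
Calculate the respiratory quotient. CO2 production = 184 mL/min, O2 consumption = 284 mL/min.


RQ = VCO2 / VO2
RQ = 184 / 284
RQ = 0.6479


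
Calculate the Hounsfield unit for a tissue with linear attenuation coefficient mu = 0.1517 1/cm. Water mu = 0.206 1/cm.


HU = ((mu_tissue - mu_water) / mu_water) * 1000
HU = ((0.1517 - 0.206) / 0.206) * 1000
HU = -263.6


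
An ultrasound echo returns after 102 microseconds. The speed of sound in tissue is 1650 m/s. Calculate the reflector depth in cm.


depth = c * t / 2
t = 102 us = 1.0200e-04 s
depth = 1650 * 1.0200e-04 / 2
depth = 0.08415 m = 8.415 cm


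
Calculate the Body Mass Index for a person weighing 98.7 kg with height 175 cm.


BMI = weight / height^2
height = 175 cm = 1.75 m
BMI = 98.7 / 1.75^2
BMI = 32.23 kg/m^2


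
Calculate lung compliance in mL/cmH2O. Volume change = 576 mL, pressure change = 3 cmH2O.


C = dV / dP
C = 576 / 3
C = 192 mL/cmH2O


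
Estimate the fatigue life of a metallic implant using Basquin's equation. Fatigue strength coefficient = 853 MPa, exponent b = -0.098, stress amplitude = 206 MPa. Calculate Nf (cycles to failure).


sigma_a = sigma_f' * (2Nf)^b
2Nf = (sigma_a/sigma_f')^(1/b)
2Nf = (206/853)^(1/-0.098)
2Nf = 1980401.2
Nf = 9.902e+05


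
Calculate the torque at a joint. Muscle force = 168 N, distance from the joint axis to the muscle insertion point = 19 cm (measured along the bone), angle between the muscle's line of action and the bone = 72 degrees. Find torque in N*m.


Torque = F * d * sin(theta)   (moment arm = d*sin(theta))
d = 19 cm = 0.19 m
Torque = 168 * 0.19 * sin(72)
Torque = 30.36 N*m


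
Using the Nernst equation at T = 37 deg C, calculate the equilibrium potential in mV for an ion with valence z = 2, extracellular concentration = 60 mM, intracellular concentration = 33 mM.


E = (RT/(zF)) * ln(C_out/C_in)
T = 37 + 273.15 = 310.15 K
E = (8.314 * 310.15 / (2 * 96485)) * ln(60/33)
E = 7.989 mV


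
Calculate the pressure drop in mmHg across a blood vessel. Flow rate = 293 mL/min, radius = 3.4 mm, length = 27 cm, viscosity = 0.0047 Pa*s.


dP = 8*mu*L*Q / (pi*r^4)
Q = 293 mL/min = 4.88333e-06 m^3/s
dP = 118.087 Pa = 118.087 / 133.322 mmHg = 0.8857 mmHg


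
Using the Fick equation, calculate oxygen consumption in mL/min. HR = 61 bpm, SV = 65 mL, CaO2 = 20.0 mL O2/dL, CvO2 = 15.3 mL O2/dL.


CO = HR*SV = 61*65/1000 = 3.965 L/min
a-v O2 diff = 20.0 - 15.3 = 4.7 mL/dL
VO2 = CO * (CaO2-CvO2) * 10 dL/L
VO2 = 3.965 * 4.7 * 10
VO2 = 186.4 mL/min


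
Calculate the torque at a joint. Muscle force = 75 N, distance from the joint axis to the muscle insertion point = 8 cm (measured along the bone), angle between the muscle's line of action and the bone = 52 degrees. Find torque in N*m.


Torque = F * d * sin(theta)   (moment arm = d*sin(theta))
d = 8 cm = 0.08 m
Torque = 75 * 0.08 * sin(52)
Torque = 4.728 N*m


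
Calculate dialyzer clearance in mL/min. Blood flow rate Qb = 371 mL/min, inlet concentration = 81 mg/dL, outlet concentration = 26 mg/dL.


K = Qb * (Cb_in - Cb_out) / Cb_in
K = 371 * (81 - 26) / 81
K = 251.9 mL/min


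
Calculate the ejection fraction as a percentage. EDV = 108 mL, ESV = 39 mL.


SV = EDV - ESV = 108 - 39 = 69 mL
EF = SV/EDV * 100 = 69/108 * 100
EF = 63.89%


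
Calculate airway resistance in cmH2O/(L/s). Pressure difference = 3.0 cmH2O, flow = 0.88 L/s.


R = dP / flow
R = 3.0 / 0.88
R = 3.409 cmH2O/(L/s)


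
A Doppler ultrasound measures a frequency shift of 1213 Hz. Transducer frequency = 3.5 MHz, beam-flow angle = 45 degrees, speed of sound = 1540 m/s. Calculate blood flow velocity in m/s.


v = fd * c / (2 * f0 * cos(theta))
v = 1213 * 1540 / (2 * 3.5000e+06 * cos(45))
v = 0.3774 m/s


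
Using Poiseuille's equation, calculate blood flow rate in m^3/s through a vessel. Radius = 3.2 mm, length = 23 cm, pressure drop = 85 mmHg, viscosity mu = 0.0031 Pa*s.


Q = pi*r^4*dP / (8*mu*L)
r = 0.0032 m, L = 0.23 m
dP = 85 mmHg = 11332.37 Pa
Q = 6.5447e-04 m^3/s


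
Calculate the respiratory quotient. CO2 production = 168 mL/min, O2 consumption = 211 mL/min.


RQ = VCO2 / VO2
RQ = 168 / 211
RQ = 0.7962


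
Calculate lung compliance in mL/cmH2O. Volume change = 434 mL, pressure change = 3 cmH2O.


C = dV / dP
C = 434 / 3
C = 144.7 mL/cmH2O


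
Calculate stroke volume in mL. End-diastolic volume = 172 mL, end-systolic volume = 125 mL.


SV = EDV - ESV
SV = 172 - 125
SV = 47 mL


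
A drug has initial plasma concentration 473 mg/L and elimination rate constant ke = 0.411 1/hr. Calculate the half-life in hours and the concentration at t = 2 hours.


t_half = ln(2) / ke = 0.693147 / 0.411 = 1.686 hr
C(t) = C0 * exp(-ke*t) = 473 * exp(-0.411*2)
C(2) = 207.9 mg/L


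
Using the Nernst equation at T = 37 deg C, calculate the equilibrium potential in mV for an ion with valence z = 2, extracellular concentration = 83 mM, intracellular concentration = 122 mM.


E = (RT/(zF)) * ln(C_out/C_in)
T = 37 + 273.15 = 310.15 K
E = (8.314 * 310.15 / (2 * 96485)) * ln(83/122)
E = -5.147 mV


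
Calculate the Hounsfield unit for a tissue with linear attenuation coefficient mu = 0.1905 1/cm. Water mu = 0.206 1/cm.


HU = ((mu_tissue - mu_water) / mu_water) * 1000
HU = ((0.1905 - 0.206) / 0.206) * 1000
HU = -75.24


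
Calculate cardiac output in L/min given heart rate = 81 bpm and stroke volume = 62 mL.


CO = HR * SV
CO = 81 * 62 / 1000
CO = 5.022 L/min


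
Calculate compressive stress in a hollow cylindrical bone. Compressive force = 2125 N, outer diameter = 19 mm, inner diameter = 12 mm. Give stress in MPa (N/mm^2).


A = pi*(r_o^2 - r_i^2)
r_o = 9.5 mm, r_i = 6 mm
A = 170.431 mm^2
sigma = F/A = 2125 / 170.431
sigma = 12.47 MPa


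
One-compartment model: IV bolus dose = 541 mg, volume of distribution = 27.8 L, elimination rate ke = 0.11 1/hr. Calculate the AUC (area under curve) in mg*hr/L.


C0 = Dose/Vd = 541/27.8 = 19.4604 mg/L
AUC = C0/ke = 19.4604/0.11
AUC = 176.9 mg*hr/L


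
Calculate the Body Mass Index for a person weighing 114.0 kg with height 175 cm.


BMI = weight / height^2
height = 175 cm = 1.75 m
BMI = 114.0 / 1.75^2
BMI = 37.22 kg/m^2


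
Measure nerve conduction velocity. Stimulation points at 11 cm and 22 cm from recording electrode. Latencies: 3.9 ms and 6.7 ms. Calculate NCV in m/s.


Distance = (22 - 11) / 100 = 0.11 m
dt = (6.7 - 3.9) / 1000 = 0.0028 s
NCV = dist / dt = 39.29 m/s


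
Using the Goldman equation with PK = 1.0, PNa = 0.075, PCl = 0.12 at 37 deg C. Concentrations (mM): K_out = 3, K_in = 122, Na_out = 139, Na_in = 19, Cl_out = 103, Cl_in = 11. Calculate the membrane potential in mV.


Vm = (RT/F)*ln((PK*Ko + PNa*Nao + PCl*Cli)/(PK*Ki + PNa*Nai + PCl*Clo))
Numer = 14.745, Denom = 135.785
Vm = -59.33 mV


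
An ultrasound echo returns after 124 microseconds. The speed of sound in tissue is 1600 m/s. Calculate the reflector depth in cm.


depth = c * t / 2
t = 124 us = 1.2400e-04 s
depth = 1600 * 1.2400e-04 / 2
depth = 0.0992 m = 9.92 cm


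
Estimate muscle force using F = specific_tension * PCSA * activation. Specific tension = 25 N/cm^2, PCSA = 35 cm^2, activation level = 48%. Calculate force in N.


F = sigma * PCSA * activation
F = 25 * 35 * 0.48
F = 420 N


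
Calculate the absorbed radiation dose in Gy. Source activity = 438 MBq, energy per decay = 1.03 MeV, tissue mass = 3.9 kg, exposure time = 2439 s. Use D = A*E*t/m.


A = 438 MBq = 4.3800e+08 Bq
E = 1.03 MeV = 1.65006e-13 J
D = A*E*t/m = 4.3800e+08*1.65006e-13*2439/3.9
D = 0.0452 Gy


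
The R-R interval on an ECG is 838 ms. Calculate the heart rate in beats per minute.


HR = 60 / RR_interval(s)
RR = 838 ms = 0.838 s
HR = 60 / 0.838 = 71.6 bpm


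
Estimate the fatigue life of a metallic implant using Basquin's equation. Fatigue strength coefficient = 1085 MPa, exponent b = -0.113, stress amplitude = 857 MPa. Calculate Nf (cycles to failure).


sigma_a = sigma_f' * (2Nf)^b
2Nf = (sigma_a/sigma_f')^(1/b)
2Nf = (857/1085)^(1/-0.113)
2Nf = 8.065431
Nf = 4.033


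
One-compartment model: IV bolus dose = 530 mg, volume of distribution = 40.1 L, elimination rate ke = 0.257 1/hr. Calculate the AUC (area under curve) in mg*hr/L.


C0 = Dose/Vd = 530/40.1 = 13.217 mg/L
AUC = C0/ke = 13.217/0.257
AUC = 51.43 mg*hr/L


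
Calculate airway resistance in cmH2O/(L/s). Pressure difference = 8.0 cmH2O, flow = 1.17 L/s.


R = dP / flow
R = 8.0 / 1.17
R = 6.838 cmH2O/(L/s)


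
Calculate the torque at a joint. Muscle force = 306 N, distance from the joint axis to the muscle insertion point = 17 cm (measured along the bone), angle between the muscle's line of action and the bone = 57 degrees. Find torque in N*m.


Torque = F * d * sin(theta)   (moment arm = d*sin(theta))
d = 17 cm = 0.17 m
Torque = 306 * 0.17 * sin(57)
Torque = 43.63 N*m


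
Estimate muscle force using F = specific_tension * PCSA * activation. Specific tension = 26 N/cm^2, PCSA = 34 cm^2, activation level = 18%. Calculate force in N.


F = sigma * PCSA * activation
F = 26 * 34 * 0.18
F = 159.1 N


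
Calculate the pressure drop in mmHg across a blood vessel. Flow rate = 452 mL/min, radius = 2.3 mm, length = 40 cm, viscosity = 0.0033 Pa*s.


dP = 8*mu*L*Q / (pi*r^4)
Q = 452 mL/min = 7.53333e-06 m^3/s
dP = 904.877 Pa = 904.877 / 133.322 mmHg = 6.787 mmHg


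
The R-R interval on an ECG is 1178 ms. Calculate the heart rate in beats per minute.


HR = 60 / RR_interval(s)
RR = 1178 ms = 1.178 s
HR = 60 / 1.178 = 50.93 bpm


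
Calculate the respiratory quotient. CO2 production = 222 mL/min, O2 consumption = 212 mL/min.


RQ = VCO2 / VO2
RQ = 222 / 212
RQ = 1.047


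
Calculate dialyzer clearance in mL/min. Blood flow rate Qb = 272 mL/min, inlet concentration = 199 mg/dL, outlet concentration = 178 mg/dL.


K = Qb * (Cb_in - Cb_out) / Cb_in
K = 272 * (199 - 178) / 199
K = 28.7 mL/min


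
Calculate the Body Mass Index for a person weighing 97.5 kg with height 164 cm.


BMI = weight / height^2
height = 164 cm = 1.64 m
BMI = 97.5 / 1.64^2
BMI = 36.25 kg/m^2


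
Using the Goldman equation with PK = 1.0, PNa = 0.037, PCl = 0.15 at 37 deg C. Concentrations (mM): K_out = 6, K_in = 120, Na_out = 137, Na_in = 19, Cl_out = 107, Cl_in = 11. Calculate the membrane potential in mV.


Vm = (RT/F)*ln((PK*Ko + PNa*Nao + PCl*Cli)/(PK*Ki + PNa*Nai + PCl*Clo))
Numer = 12.719, Denom = 136.753
Vm = -63.47 mV


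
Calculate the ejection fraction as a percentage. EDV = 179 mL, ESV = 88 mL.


SV = EDV - ESV = 179 - 88 = 91 mL
EF = SV/EDV * 100 = 91/179 * 100
EF = 50.84%


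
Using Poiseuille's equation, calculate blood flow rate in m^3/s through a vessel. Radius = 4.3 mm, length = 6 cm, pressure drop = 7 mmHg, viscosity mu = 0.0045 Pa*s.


Q = pi*r^4*dP / (8*mu*L)
r = 0.0043 m, L = 0.06 m
dP = 7 mmHg = 933.254 Pa
Q = 4.6406e-04 m^3/s


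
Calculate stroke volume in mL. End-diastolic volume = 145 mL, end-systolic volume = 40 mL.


SV = EDV - ESV
SV = 145 - 40
SV = 105 mL


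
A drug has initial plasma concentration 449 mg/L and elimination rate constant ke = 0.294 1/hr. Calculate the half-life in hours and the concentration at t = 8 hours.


t_half = ln(2) / ke = 0.693147 / 0.294 = 2.358 hr
C(t) = C0 * exp(-ke*t) = 449 * exp(-0.294*8)
C(8) = 42.74 mg/L


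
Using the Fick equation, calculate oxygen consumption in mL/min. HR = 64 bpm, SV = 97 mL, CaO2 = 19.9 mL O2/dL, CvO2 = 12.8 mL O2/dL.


CO = HR*SV = 64*97/1000 = 6.208 L/min
a-v O2 diff = 19.9 - 12.8 = 7.1 mL/dL
VO2 = CO * (CaO2-CvO2) * 10 dL/L
VO2 = 6.208 * 7.1 * 10
VO2 = 440.8 mL/min


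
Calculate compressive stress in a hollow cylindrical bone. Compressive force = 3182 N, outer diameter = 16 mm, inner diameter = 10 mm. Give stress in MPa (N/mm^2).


A = pi*(r_o^2 - r_i^2)
r_o = 8 mm, r_i = 5 mm
A = 122.522 mm^2
sigma = F/A = 3182 / 122.522
sigma = 25.97 MPa


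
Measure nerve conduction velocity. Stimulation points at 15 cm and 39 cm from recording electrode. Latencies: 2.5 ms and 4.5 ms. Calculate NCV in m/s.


Distance = (39 - 15) / 100 = 0.24 m
dt = (4.5 - 2.5) / 1000 = 0.002 s
NCV = dist / dt = 120 m/s


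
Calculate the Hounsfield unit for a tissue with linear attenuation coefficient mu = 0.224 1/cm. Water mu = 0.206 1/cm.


HU = ((mu_tissue - mu_water) / mu_water) * 1000
HU = ((0.224 - 0.206) / 0.206) * 1000
HU = 87.38


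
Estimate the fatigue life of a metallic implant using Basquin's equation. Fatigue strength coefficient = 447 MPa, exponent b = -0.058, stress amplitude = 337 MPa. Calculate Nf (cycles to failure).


sigma_a = sigma_f' * (2Nf)^b
2Nf = (sigma_a/sigma_f')^(1/b)
2Nf = (337/447)^(1/-0.058)
2Nf = 130.35612
Nf = 65.18


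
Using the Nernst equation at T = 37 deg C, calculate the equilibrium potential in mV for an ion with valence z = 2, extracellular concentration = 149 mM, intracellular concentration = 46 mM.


E = (RT/(zF)) * ln(C_out/C_in)
T = 37 + 273.15 = 310.15 K
E = (8.314 * 310.15 / (2 * 96485)) * ln(149/46)
E = 15.71 mV


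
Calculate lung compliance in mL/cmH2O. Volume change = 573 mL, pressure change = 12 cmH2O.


C = dV / dP
C = 573 / 12
C = 47.75 mL/cmH2O


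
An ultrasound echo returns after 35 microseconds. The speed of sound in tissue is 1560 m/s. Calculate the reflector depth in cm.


depth = c * t / 2
t = 35 us = 3.5000e-05 s
depth = 1560 * 3.5000e-05 / 2
depth = 0.0273 m = 2.73 cm


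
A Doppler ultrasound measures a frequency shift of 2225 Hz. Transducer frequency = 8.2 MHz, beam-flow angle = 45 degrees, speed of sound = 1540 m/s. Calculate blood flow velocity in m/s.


v = fd * c / (2 * f0 * cos(theta))
v = 2225 * 1540 / (2 * 8.2000e+06 * cos(45))
v = 0.2955 m/s


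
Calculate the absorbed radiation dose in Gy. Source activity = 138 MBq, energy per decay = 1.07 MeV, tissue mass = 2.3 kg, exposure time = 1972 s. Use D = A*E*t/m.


A = 138 MBq = 1.3800e+08 Bq
E = 1.07 MeV = 1.71414e-13 J
D = A*E*t/m = 1.3800e+08*1.71414e-13*1972/2.3
D = 0.02028 Gy


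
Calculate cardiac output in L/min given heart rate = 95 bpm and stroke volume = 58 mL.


CO = HR * SV
CO = 95 * 58 / 1000
CO = 5.51 L/min


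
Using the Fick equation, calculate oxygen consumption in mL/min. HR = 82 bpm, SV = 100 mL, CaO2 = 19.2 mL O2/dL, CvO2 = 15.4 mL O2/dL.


CO = HR*SV = 82*100/1000 = 8.2 L/min
a-v O2 diff = 19.2 - 15.4 = 3.8 mL/dL
VO2 = CO * (CaO2-CvO2) * 10 dL/L
VO2 = 8.2 * 3.8 * 10
VO2 = 311.6 mL/min


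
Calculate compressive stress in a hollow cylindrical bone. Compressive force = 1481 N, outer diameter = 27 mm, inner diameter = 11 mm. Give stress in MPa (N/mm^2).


A = pi*(r_o^2 - r_i^2)
r_o = 13.5 mm, r_i = 5.5 mm
A = 477.522 mm^2
sigma = F/A = 1481 / 477.522
sigma = 3.101 MPa


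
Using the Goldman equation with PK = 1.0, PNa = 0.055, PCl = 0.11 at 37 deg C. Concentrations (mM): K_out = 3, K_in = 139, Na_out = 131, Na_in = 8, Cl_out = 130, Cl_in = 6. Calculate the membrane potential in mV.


Vm = (RT/F)*ln((PK*Ko + PNa*Nao + PCl*Cli)/(PK*Ki + PNa*Nai + PCl*Clo))
Numer = 10.865, Denom = 153.74
Vm = -70.81 mV


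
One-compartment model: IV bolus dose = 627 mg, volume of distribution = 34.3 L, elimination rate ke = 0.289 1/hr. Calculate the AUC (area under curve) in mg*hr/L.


C0 = Dose/Vd = 627/34.3 = 18.2799 mg/L
AUC = C0/ke = 18.2799/0.289
AUC = 63.25 mg*hr/L


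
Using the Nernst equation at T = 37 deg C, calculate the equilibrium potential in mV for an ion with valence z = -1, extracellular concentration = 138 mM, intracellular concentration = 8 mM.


E = (RT/(zF)) * ln(C_out/C_in)
T = 37 + 273.15 = 310.15 K
E = (8.314 * 310.15 / (-1 * 96485)) * ln(138/8)
E = -76.11 mV


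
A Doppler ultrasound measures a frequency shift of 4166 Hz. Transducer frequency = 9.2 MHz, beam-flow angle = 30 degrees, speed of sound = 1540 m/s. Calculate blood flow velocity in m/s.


v = fd * c / (2 * f0 * cos(theta))
v = 4166 * 1540 / (2 * 9.2000e+06 * cos(30))
v = 0.4026 m/s


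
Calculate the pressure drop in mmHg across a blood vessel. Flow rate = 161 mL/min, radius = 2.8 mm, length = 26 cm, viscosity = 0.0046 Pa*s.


dP = 8*mu*L*Q / (pi*r^4)
Q = 161 mL/min = 2.68333e-06 m^3/s
dP = 132.958 Pa = 132.958 / 133.322 mmHg = 0.9973 mmHg


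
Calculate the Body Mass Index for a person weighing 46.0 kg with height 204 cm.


BMI = weight / height^2
height = 204 cm = 2.04 m
BMI = 46.0 / 2.04^2
BMI = 11.05 kg/m^2


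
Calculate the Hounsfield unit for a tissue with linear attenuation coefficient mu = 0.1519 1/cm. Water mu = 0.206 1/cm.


HU = ((mu_tissue - mu_water) / mu_water) * 1000
HU = ((0.1519 - 0.206) / 0.206) * 1000
HU = -262.6


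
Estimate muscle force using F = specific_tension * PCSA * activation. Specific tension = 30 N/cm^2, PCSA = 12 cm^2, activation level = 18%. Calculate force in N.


F = sigma * PCSA * activation
F = 30 * 12 * 0.18
F = 64.8 N


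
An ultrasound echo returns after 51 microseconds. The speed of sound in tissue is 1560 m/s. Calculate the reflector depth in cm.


depth = c * t / 2
t = 51 us = 5.1000e-05 s
depth = 1560 * 5.1000e-05 / 2
depth = 0.03978 m = 3.978 cm


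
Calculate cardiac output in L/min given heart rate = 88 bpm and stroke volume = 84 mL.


CO = HR * SV
CO = 88 * 84 / 1000
CO = 7.392 L/min


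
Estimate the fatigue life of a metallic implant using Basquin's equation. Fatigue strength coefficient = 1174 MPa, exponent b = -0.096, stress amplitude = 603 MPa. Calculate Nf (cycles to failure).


sigma_a = sigma_f' * (2Nf)^b
2Nf = (sigma_a/sigma_f')^(1/b)
2Nf = (603/1174)^(1/-0.096)
2Nf = 1032.9295
Nf = 516.5


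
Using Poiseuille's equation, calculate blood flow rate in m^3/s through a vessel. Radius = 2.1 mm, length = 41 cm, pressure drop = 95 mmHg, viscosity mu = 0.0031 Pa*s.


Q = pi*r^4*dP / (8*mu*L)
r = 0.0021 m, L = 0.41 m
dP = 95 mmHg = 12665.59 Pa
Q = 7.6106e-05 m^3/s


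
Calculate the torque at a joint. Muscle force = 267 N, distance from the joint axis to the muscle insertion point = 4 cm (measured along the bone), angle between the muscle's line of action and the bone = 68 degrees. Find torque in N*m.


Torque = F * d * sin(theta)   (moment arm = d*sin(theta))
d = 4 cm = 0.04 m
Torque = 267 * 0.04 * sin(68)
Torque = 9.902 N*m


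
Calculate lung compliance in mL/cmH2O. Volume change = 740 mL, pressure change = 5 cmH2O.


C = dV / dP
C = 740 / 5
C = 148 mL/cmH2O


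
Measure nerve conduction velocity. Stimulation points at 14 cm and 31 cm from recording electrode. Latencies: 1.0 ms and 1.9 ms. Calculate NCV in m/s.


Distance = (31 - 14) / 100 = 0.17 m
dt = (1.9 - 1.0) / 1000 = 9.0000e-04 s
NCV = dist / dt = 188.9 m/s


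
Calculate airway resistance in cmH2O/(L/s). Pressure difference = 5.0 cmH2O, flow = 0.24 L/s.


R = dP / flow
R = 5.0 / 0.24
R = 20.83 cmH2O/(L/s)


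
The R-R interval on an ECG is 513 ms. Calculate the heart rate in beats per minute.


HR = 60 / RR_interval(s)
RR = 513 ms = 0.513 s
HR = 60 / 0.513 = 117 bpm


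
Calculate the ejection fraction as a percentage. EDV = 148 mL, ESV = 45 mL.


SV = EDV - ESV = 148 - 45 = 103 mL
EF = SV/EDV * 100 = 103/148 * 100
EF = 69.59%


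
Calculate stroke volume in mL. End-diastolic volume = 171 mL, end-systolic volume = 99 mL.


SV = EDV - ESV
SV = 171 - 99
SV = 72 mL


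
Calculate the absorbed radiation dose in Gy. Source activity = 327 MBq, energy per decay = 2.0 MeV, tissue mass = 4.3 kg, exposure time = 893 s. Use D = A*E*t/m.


A = 327 MBq = 3.2700e+08 Bq
E = 2.0 MeV = 3.204e-13 J
D = A*E*t/m = 3.2700e+08*3.204e-13*893/4.3
D = 0.02176 Gy


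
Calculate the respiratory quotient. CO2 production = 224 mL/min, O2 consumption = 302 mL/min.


RQ = VCO2 / VO2
RQ = 224 / 302
RQ = 0.7417


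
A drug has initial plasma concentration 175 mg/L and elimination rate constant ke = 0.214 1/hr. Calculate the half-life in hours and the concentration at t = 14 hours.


t_half = ln(2) / ke = 0.693147 / 0.214 = 3.239 hr
C(t) = C0 * exp(-ke*t) = 175 * exp(-0.214*14)
C(14) = 8.748 mg/L


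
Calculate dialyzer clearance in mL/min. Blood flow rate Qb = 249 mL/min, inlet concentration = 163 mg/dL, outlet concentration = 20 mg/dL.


K = Qb * (Cb_in - Cb_out) / Cb_in
K = 249 * (163 - 20) / 163
K = 218.4 mL/min


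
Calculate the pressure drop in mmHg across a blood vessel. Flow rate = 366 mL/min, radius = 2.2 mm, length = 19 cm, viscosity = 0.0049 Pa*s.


dP = 8*mu*L*Q / (pi*r^4)
Q = 366 mL/min = 6.1e-06 m^3/s
dP = 617.346 Pa = 617.346 / 133.322 mmHg = 4.63 mmHg


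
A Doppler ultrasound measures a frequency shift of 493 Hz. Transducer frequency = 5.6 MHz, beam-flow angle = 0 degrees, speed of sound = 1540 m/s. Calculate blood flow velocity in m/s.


v = fd * c / (2 * f0 * cos(theta))
v = 493 * 1540 / (2 * 5.6000e+06 * cos(0))
v = 0.06779 m/s


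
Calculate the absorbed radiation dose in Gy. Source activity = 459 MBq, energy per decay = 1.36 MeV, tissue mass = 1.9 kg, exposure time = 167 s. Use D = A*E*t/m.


A = 459 MBq = 4.5900e+08 Bq
E = 1.36 MeV = 2.17872e-13 J
D = A*E*t/m = 4.5900e+08*2.17872e-13*167/1.9
D = 0.00879 Gy


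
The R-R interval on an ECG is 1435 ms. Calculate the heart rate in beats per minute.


HR = 60 / RR_interval(s)
RR = 1435 ms = 1.435 s
HR = 60 / 1.435 = 41.81 bpm


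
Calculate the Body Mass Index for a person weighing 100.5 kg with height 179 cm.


BMI = weight / height^2
height = 179 cm = 1.79 m
BMI = 100.5 / 1.79^2
BMI = 31.37 kg/m^2


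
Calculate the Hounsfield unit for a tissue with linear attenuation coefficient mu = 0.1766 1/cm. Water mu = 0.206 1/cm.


HU = ((mu_tissue - mu_water) / mu_water) * 1000
HU = ((0.1766 - 0.206) / 0.206) * 1000
HU = -142.7


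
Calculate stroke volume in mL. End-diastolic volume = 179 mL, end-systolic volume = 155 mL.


SV = EDV - ESV
SV = 179 - 155
SV = 24 mL


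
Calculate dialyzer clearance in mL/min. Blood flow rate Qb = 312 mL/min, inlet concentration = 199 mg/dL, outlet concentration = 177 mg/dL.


K = Qb * (Cb_in - Cb_out) / Cb_in
K = 312 * (199 - 177) / 199
K = 34.49 mL/min


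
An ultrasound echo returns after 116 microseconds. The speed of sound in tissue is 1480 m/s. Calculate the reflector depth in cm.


depth = c * t / 2
t = 116 us = 1.1600e-04 s
depth = 1480 * 1.1600e-04 / 2
depth = 0.08584 m = 8.584 cm


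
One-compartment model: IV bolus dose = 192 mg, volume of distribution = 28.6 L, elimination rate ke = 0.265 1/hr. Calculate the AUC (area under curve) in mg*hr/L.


C0 = Dose/Vd = 192/28.6 = 6.71329 mg/L
AUC = C0/ke = 6.71329/0.265
AUC = 25.33 mg*hr/L


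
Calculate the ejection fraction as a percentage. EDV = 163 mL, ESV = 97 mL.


SV = EDV - ESV = 163 - 97 = 66 mL
EF = SV/EDV * 100 = 66/163 * 100
EF = 40.49%


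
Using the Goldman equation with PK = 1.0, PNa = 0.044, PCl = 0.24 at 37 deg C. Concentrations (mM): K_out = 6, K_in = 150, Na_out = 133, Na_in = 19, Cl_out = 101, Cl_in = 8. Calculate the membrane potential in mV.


Vm = (RT/F)*ln((PK*Ko + PNa*Nao + PCl*Cli)/(PK*Ki + PNa*Nai + PCl*Clo))
Numer = 13.772, Denom = 175.076
Vm = -67.95 mV


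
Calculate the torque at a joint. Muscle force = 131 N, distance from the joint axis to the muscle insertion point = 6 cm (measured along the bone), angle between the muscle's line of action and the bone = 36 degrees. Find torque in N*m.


Torque = F * d * sin(theta)   (moment arm = d*sin(theta))
d = 6 cm = 0.06 m
Torque = 131 * 0.06 * sin(36)
Torque = 4.62 N*m


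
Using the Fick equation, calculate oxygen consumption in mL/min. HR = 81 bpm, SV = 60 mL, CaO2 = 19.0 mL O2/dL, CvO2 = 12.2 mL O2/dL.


CO = HR*SV = 81*60/1000 = 4.86 L/min
a-v O2 diff = 19.0 - 12.2 = 6.8 mL/dL
VO2 = CO * (CaO2-CvO2) * 10 dL/L
VO2 = 4.86 * 6.8 * 10
VO2 = 330.5 mL/min


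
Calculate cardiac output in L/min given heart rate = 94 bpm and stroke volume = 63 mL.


CO = HR * SV
CO = 94 * 63 / 1000
CO = 5.922 L/min


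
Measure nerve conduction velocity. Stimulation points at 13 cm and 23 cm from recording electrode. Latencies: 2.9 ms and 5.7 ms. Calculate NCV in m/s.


Distance = (23 - 13) / 100 = 0.1 m
dt = (5.7 - 2.9) / 1000 = 0.0028 s
NCV = dist / dt = 35.71 m/s


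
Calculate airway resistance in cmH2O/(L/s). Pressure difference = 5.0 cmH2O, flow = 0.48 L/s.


R = dP / flow
R = 5.0 / 0.48
R = 10.42 cmH2O/(L/s)


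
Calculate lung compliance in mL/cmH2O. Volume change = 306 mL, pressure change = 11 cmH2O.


C = dV / dP
C = 306 / 11
C = 27.82 mL/cmH2O


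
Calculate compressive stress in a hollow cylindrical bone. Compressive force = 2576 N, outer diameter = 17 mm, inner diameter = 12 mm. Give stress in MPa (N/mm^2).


A = pi*(r_o^2 - r_i^2)
r_o = 8.5 mm, r_i = 6 mm
A = 113.883 mm^2
sigma = F/A = 2576 / 113.883
sigma = 22.62 MPa


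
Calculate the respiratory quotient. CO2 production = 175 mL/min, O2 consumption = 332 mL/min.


RQ = VCO2 / VO2
RQ = 175 / 332
RQ = 0.5271


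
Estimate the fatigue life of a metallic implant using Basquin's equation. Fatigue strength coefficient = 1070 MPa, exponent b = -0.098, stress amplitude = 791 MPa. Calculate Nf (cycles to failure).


sigma_a = sigma_f' * (2Nf)^b
2Nf = (sigma_a/sigma_f')^(1/b)
2Nf = (791/1070)^(1/-0.098)
2Nf = 21.819759
Nf = 10.91


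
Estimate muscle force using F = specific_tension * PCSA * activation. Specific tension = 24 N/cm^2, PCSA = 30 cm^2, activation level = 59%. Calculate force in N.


F = sigma * PCSA * activation
F = 24 * 30 * 0.59
F = 424.8 N


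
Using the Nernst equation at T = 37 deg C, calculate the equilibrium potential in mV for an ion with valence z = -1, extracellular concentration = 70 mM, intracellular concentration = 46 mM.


E = (RT/(zF)) * ln(C_out/C_in)
T = 37 + 273.15 = 310.15 K
E = (8.314 * 310.15 / (-1 * 96485)) * ln(70/46)
E = -11.22 mV


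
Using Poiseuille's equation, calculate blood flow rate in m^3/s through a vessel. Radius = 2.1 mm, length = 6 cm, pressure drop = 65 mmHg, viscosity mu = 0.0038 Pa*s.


Q = pi*r^4*dP / (8*mu*L)
r = 0.0021 m, L = 0.06 m
dP = 65 mmHg = 8665.93 Pa
Q = 2.9028e-04 m^3/s


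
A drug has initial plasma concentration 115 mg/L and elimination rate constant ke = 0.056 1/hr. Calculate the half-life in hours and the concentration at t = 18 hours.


t_half = ln(2) / ke = 0.693147 / 0.056 = 12.38 hr
C(t) = C0 * exp(-ke*t) = 115 * exp(-0.056*18)
C(18) = 41.97 mg/L


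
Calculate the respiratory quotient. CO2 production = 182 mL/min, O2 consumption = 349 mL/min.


RQ = VCO2 / VO2
RQ = 182 / 349
RQ = 0.5215


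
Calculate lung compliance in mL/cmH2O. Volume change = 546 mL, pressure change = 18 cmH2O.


C = dV / dP
C = 546 / 18
C = 30.33 mL/cmH2O
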